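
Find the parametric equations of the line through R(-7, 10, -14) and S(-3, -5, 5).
Direction vector d = S - R = (4, -15, 19)
x = -7 + 4t, y = 10 - 15t, z = -14 + 19t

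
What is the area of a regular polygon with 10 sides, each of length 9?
For a regular 10-gon with side length s = 9:
Apothem a = s / (2*tan(pi/10)) = 9 / (2*tan(pi/10)) ≈ 13.8496
Perimeter P = 10 * 9 = 90
Area = (1/2) * P * a = (1/2) * 90 * 13.8496 = 623.23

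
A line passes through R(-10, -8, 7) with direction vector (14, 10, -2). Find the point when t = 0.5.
P(0.5) = (-10 + 14(0.5), -8 + 10(0.5), 7 + (-2)(0.5)) = (-3, -3, 6)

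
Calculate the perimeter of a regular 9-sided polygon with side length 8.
Perimeter = number of sides * side length
Perimeter = 9 * 8
Perimeter = 72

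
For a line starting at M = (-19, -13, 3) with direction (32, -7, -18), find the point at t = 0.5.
P(0.5) = (-19 + 32(0.5), -13 + (-7)(0.5), 3 + (-18)(0.5)) = (-3, -16.5, -6)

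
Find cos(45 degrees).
cos(45 degrees) = sqrt(2)/2
Decimal approximation: 0.7071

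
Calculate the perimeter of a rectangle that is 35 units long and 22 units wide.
Perimeter = 2 * (length + width)
Perimeter = 2 * (35 + 22)
Perimeter = 2 * 57
Perimeter = 114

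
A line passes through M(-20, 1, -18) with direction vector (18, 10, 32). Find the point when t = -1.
P(-1) = (-20 + 18(-1), 1 + 10(-1), -18 + 32(-1)) = (-38, -9, -50)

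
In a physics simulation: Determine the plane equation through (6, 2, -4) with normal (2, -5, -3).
d = n·P = (2)(6) + (-5)(2) + (-3)(-4) = 14
Plane: 2x - 5y - 3z = 14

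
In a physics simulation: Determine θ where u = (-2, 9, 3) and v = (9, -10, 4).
u·v = -96, |u|² = 94, |v|² = 197
cos θ = -96/√18518 ≈ -0.7055
θ ≈ 134.9°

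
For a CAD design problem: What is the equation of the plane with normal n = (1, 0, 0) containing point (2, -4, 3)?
d = n·P = (1)(2) + (0)(-4) + (0)(3) = 2
Plane: x = 2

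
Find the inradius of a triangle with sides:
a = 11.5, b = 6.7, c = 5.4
s = (a+b+c)/2 = (11.5+6.7+5.4)/2 = 11.8
Area = √(s(s-a)(s-b)(s-c)) = √(11.8·0.3·5.1·6.4) = 10.7492
r = Area/s = 10.7492/11.8 = 0.911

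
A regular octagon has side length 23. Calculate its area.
For a regular 8-gon with side length s = 23:
Apothem a = s / (2*tan(pi/8)) = 23 / (2*tan(pi/8)) ≈ 27.7635
Perimeter P = 8 * 23 = 184
Area = (1/2) * P * a = (1/2) * 184 * 27.7635 = 2554.24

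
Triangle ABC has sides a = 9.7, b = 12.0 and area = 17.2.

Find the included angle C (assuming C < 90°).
Area = ½ab·sin(C)  →  sin(C) = 2·Area/(ab)
sin(C) = 2·17.2/(9.7·12.0) = 0.295533
C = arcsin(0.295533) = 17.19°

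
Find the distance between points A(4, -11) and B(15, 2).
Using the distance formula: d = sqrt((x₂-x₁)² + (y₂-y₁)²)
dx = 15 - 4 = 11
dy = 2 - (-11) = 13
d = sqrt(11² + 13²) = sqrt(121 + 169) = sqrt(290) = 17.03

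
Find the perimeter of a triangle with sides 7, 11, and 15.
Perimeter = sum of all sides
Perimeter = 7 + 11 + 15
Perimeter = 33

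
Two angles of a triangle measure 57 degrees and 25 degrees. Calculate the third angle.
Sum of angles in a triangle = 180 degrees
Third angle = 180 - 57 - 25
Third angle = 98 degrees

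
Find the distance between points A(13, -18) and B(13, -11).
Using the distance formula: d = sqrt((x₂-x₁)² + (y₂-y₁)²)
dx = 13 - 13 = 0
dy = (-11) - (-18) = 7
d = sqrt(0² + 7²) = sqrt(0 + 49) = sqrt(49) = 7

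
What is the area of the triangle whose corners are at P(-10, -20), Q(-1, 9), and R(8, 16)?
Using the coordinate formula: Area = (1/2)|x₁(y₂-y₃) + x₂(y₃-y₁) + x₃(y₁-y₂)|
Area = (1/2)|(-10)(9-16) + (-1)(16-(-20)) + 8((-20)-9)|
Area = (1/2)|(-10)*(-7) + (-1)*36 + 8*(-29)|
Area = (1/2)|70 + (-36) + (-232)|
Area = (1/2)*198 = 99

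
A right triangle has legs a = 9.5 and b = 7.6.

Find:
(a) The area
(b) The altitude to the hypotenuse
(a) Area = ½ab = ½·9.5·7.6 = 36.1
(b) Hypotenuse c = √(9.5² + 7.6²) = √148.01 = 12.1659
    Area = ½·c·h_c  →  h_c = 2·Area/c = 2·36.1/12.1659 = 5.935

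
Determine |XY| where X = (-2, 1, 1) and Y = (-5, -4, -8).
d = √[(-3)² + (-5)² + (-9)²] = √115 = 10.72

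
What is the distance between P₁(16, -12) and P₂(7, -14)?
Using the distance formula: d = sqrt((x₂-x₁)² + (y₂-y₁)²)
dx = 7 - 16 = -9
dy = (-14) - (-12) = -2
d = sqrt((-9)² + (-2)²) = sqrt(81 + 4) = sqrt(85) = 9.22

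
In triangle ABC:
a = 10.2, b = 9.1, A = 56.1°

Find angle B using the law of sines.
sin(B)/b = sin(A)/a
sin(B) = b·sin(A)/a = 9.1·sin(56.1°)/10.2 = 0.740501
B = arcsin(0.740501) = 47.77°  (b ≤ a, so B ≤ A and the acute solution is unique)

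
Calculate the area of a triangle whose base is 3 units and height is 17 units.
Area = (1/2) * base * height
Area = (1/2) * 3 * 17
Area = 25.50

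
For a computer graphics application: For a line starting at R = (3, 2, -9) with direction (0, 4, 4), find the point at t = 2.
P(2) = (3 + 0(2), 2 + 4(2), -9 + 4(2)) = (3, 10, -1)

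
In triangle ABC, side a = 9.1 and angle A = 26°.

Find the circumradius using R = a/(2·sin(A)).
R = a/(2·sin(A)) = 9.1/(2·sin(26°))
R = 9.1/(2·0.438371) = 9.1/0.876742 = 10.38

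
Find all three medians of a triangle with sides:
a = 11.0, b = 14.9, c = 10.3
Using m_x = ½√(2y² + 2z² - x²):
m_a = ½√(2·14.9² + 2·10.3² - 11.0²) = ½√535.2 = 11.57
m_b = ½√(2·11.0² + 2·10.3² - 14.9²) = ½√232.17 = 7.619
m_c = ½√(2·11.0² + 2·14.9² - 10.3²) = ½√579.93 = 12.04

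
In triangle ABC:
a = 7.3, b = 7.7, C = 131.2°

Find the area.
Using A = ½ab·sin(C):
A = ½·7.3·7.7·sin(131.2°) = ½·56.21·0.752415 = 21.15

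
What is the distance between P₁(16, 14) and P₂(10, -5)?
Using the distance formula: d = sqrt((x₂-x₁)² + (y₂-y₁)²)
dx = 10 - 16 = -6
dy = (-5) - 14 = -19
d = sqrt((-6)² + (-19)²) = sqrt(36 + 361) = sqrt(397) = 19.92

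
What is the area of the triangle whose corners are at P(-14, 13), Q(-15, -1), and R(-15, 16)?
Using the coordinate formula: Area = (1/2)|x₁(y₂-y₃) + x₂(y₃-y₁) + x₃(y₁-y₂)|
Area = (1/2)|(-14)((-1)-16) + (-15)(16-13) + (-15)(13-(-1))|
Area = (1/2)|(-14)*(-17) + (-15)*3 + (-15)*14|
Area = (1/2)|238 + (-45) + (-210)|
Area = (1/2)*17 = 8.50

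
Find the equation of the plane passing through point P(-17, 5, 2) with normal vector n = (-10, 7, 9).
d = n·P = (-10)(-17) + (7)(5) + (9)(2) = 223
Plane: -10x + 7y + 9z = 223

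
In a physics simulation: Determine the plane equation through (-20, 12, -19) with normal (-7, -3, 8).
d = n·P = (-7)(-20) + (-3)(12) + (8)(-19) = -48
Plane: -7x - 3y + 8z = -48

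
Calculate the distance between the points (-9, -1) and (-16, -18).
Using the distance formula: d = sqrt((x₂-x₁)² + (y₂-y₁)²)
dx = (-16) - (-9) = -7
dy = (-18) - (-1) = -17
d = sqrt((-7)² + (-17)²) = sqrt(49 + 289) = sqrt(338) = 18.38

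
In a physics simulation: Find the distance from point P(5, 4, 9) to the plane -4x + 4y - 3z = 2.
d = |(-4)(5) + 4(4) + (-3)(9) - (2)| / √((-4)² + 4² + (-3)²) = 33/√41 = 5.154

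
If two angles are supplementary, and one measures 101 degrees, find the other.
Supplementary angles sum to 180 degrees.
Other angle = 180 - 101
Other angle = 79 degrees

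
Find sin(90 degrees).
sin(90 degrees) = 1
Decimal approximation: 1.0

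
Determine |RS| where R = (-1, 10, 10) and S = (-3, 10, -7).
d = √[(-2)² + (0)² + (-17)²] = √293 = 17.12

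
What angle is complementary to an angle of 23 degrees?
Complementary angles sum to 90 degrees.
Other angle = 90 - 23
Other angle = 67 degrees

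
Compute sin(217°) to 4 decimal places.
sin(217 degrees) = -0.6018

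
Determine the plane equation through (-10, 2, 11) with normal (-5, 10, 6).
d = n·P = (-5)(-10) + (10)(2) + (6)(11) = 136
Plane: -5x + 10y + 6z = 136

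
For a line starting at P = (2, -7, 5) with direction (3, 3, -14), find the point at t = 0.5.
P(0.5) = (2 + 3(0.5), -7 + 3(0.5), 5 + (-14)(0.5)) = (3.5, -5.5, -2)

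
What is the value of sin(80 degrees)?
sin(80 degrees) = 0.9848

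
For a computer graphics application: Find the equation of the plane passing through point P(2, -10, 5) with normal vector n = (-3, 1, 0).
d = n·P = (-3)(2) + (1)(-10) + (0)(5) = -16
Plane: -3x + y = -16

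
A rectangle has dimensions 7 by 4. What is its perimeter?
Perimeter = 2 * (length + width)
Perimeter = 2 * (7 + 4)
Perimeter = 2 * 11
Perimeter = 22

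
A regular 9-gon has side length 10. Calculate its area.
For a regular 9-gon with side length s = 10:
Apothem a = s / (2*tan(pi/9)) = 10 / (2*tan(pi/9)) ≈ 13.7374
Perimeter P = 9 * 10 = 90
Area = (1/2) * P * a = (1/2) * 90 * 13.7374 = 618.18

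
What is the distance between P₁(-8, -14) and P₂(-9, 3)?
Using the distance formula: d = sqrt((x₂-x₁)² + (y₂-y₁)²)
dx = (-9) - (-8) = -1
dy = 3 - (-14) = 17
d = sqrt((-1)² + 17²) = sqrt(1 + 289) = sqrt(290) = 17.03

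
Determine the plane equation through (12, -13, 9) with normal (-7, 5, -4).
d = n·P = (-7)(12) + (5)(-13) + (-4)(9) = -185
Plane: -7x + 5y - 4z = -185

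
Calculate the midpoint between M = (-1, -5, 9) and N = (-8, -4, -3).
Midpoint = ((-1-8)/2, (-5-4)/2, (9-3)/2) = (-4.5, -4.5, 3)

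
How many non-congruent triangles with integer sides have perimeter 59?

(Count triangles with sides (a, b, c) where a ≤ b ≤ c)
With a ≤ b ≤ c and a + b + c = 59, the triangle inequality a + b > c gives c < 59/2, so c ≤ 29.
Iterate a from 1 to ⌊p/3⌋ = 19; for each a, b ranges from a to ⌊(p−a)/2⌋ with c = p − a − b, keeping only c ≥ b.
Triples: (1, 29, 29), (2, 28, 29), (3, 27, 29), …
Count = 80 triangles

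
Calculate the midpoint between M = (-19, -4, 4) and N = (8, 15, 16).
Midpoint = ((-19+8)/2, (-4+15)/2, (4+16)/2) = (-5.5, 5.5, 10)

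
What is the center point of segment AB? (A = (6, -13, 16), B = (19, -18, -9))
Midpoint = ((6+19)/2, (-13-18)/2, (16-9)/2) = (12.5, -15.5, 3.5)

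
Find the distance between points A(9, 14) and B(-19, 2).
Using the distance formula: d = sqrt((x₂-x₁)² + (y₂-y₁)²)
dx = (-19) - 9 = -28
dy = 2 - 14 = -12
d = sqrt((-28)² + (-12)²) = sqrt(784 + 144) = sqrt(928) = 30.46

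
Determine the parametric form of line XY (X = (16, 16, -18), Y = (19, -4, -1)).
Direction vector d = Y - X = (3, -20, 17)
x = 16 + 3t, y = 16 - 20t, z = -18 + 17t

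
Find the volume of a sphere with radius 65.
Volume = (4/3) * pi * r³
Volume = (4/3) * pi * 65³
Volume = (4/3) * pi * 274625
Volume = 1150346.51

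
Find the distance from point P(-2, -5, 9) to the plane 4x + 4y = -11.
d = |4(-2) + 4(-5) + 0(9) - (-11)| / √(4² + 4² + 0²) = 17/√32 = 3.005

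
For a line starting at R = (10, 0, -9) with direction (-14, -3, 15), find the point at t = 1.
P(1) = (10 + (-14)(1), 0 + (-3)(1), -9 + 15(1)) = (-4, -3, 6)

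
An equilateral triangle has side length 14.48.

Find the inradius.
For an equilateral triangle, r = s/(2√3) where s is the side.
r = 14.48/(2√3) = 14.48/3.464102 = 4.18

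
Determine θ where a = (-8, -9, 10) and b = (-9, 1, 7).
a·b = 133, |a|² = 245, |b|² = 131
cos θ = 133/√32095 ≈ 0.7424
θ ≈ 42.06°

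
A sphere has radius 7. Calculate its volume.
Volume = (4/3) * pi * r³
Volume = (4/3) * pi * 7³
Volume = (4/3) * pi * 343
Volume = 1436.76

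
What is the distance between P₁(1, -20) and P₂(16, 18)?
Using the distance formula: d = sqrt((x₂-x₁)² + (y₂-y₁)²)
dx = 16 - 1 = 15
dy = 18 - (-20) = 38
d = sqrt(15² + 38²) = sqrt(225 + 1444) = sqrt(1669) = 40.85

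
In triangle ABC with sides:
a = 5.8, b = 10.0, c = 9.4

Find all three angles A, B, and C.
By the law of cosines:
cos(A) = (b² + c² - a²)/(2bc) = 0.822979  →  A = 34.62°
cos(B) = (a² + c² - b²)/(2ac) = 0.201761  →  B = 78.36°
cos(C) = (a² + b² - c²)/(2ab) = 0.390345  →  C = 67.02°
Check: A + B + C = 180.0° ✓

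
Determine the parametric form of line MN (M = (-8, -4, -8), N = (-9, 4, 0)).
Direction vector d = N - M = (-1, 8, 8)
x = -8 - t, y = -4 + 8t, z = -8 + 8t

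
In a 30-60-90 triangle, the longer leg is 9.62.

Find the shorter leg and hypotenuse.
In a 30-60-90 triangle, sides are in ratio 1 : √3 : 2.
Long leg = short leg·√3  →  short leg = 9.62/√3 = 5.554
Hypotenuse = 2·(short leg) = 2·9.62/√3 = 11.11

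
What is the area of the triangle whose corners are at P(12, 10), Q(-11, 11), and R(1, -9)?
Using the coordinate formula: Area = (1/2)|x₁(y₂-y₃) + x₂(y₃-y₁) + x₃(y₁-y₂)|
Area = (1/2)|12(11-(-9)) + (-11)((-9)-10) + 1(10-11)|
Area = (1/2)|12*20 + (-11)*(-19) + 1*(-1)|
Area = (1/2)|240 + 209 + (-1)|
Area = (1/2)*448 = 224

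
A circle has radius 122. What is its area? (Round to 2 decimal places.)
Area = pi * r²
Area = pi * 122²
Area = pi * 14884
Area = 46759.47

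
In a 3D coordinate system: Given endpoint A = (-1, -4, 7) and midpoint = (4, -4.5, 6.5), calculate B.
B = (2×4 - (-1), 2×(-4.5) - (-4), 2×6.5 - 7) = (9, -5, 6)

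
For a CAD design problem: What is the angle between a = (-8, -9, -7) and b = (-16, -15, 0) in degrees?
a·b = 263, |a|² = 194, |b|² = 481
cos θ = 263/√93314 ≈ 0.861
θ ≈ 30.58°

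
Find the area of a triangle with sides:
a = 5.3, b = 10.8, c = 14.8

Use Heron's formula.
s = (a+b+c)/2 = (5.3+10.8+14.8)/2 = 15.45
A = √(s(s-a)(s-b)(s-c)) = √(15.45·10.15·4.65·0.65)
A = √473.981 = 21.77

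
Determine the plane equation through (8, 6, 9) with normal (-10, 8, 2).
d = n·P = (-10)(8) + (8)(6) + (2)(9) = -14
Plane: -10x + 8y + 2z = -14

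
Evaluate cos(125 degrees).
cos(125 degrees) = -0.5736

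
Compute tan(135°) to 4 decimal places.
tan(135 degrees) = -1.0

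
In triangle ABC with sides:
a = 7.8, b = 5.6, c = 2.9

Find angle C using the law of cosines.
cos(C) = (a² + b² - c²)/(2ab)
cos(C) = (7.8² + 5.6² - 2.9²)/(2·7.8·5.6) = 83.79/87.36 = 0.959135
C = arccos(0.959135) = 16.44°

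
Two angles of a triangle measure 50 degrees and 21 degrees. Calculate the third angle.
Sum of angles in a triangle = 180 degrees
Third angle = 180 - 50 - 21
Third angle = 109 degrees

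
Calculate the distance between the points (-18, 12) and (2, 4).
Using the distance formula: d = sqrt((x₂-x₁)² + (y₂-y₁)²)
dx = 2 - (-18) = 20
dy = 4 - 12 = -8
d = sqrt(20² + (-8)²) = sqrt(400 + 64) = sqrt(464) = 21.54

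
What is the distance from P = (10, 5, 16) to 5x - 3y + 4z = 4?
d = |5(10) + (-3)(5) + 4(16) - (4)| / √(5² + (-3)² + 4²) = 95/√50 = 13.44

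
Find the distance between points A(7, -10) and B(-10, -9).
Using the distance formula: d = sqrt((x₂-x₁)² + (y₂-y₁)²)
dx = (-10) - 7 = -17
dy = (-9) - (-10) = 1
d = sqrt((-17)² + 1²) = sqrt(289 + 1) = sqrt(290) = 17.03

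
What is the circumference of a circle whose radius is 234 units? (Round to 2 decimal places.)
Circumference = 2 * pi * r
Circumference = 2 * pi * 234
Circumference = 1470.27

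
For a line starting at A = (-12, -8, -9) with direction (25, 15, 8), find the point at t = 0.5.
P(0.5) = (-12 + 25(0.5), -8 + 15(0.5), -9 + 8(0.5)) = (0.5, -0.5, -5)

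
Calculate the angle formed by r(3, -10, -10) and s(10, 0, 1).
r·s = 20, |r|² = 209, |s|² = 101
cos θ = 20/√21109 ≈ 0.1377
θ ≈ 82.09°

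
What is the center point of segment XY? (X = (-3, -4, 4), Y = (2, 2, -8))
Midpoint = ((-3+2)/2, (-4+2)/2, (4-8)/2) = (-0.5, -1, -2)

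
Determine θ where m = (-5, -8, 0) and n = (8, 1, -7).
m·n = -48, |m|² = 89, |n|² = 114
cos θ = -48/√10146 ≈ -0.4765
θ ≈ 118.5°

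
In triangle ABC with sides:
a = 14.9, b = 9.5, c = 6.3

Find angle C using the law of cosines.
cos(C) = (a² + b² - c²)/(2ab)
cos(C) = (14.9² + 9.5² - 6.3²)/(2·14.9·9.5) = 272.57/283.1 = 0.962805
C = arccos(0.962805) = 15.68°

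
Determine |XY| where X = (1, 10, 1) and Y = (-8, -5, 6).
d = √[(-9)² + (-15)² + (5)²] = √331 = 18.19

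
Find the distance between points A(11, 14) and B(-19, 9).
Using the distance formula: d = sqrt((x₂-x₁)² + (y₂-y₁)²)
dx = (-19) - 11 = -30
dy = 9 - 14 = -5
d = sqrt((-30)² + (-5)²) = sqrt(900 + 25) = sqrt(925) = 30.41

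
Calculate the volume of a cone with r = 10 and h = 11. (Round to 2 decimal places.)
Volume = (1/3) * pi * r² * h
Volume = (1/3) * pi * 10² * 11
Volume = (1/3) * pi * 100 * 11
Volume = (1/3) * pi * 1100
Volume = 1151.92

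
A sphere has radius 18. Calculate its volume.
Volume = (4/3) * pi * r³
Volume = (4/3) * pi * 18³
Volume = (4/3) * pi * 5832
Volume = 24429.02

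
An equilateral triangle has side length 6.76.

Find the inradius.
For an equilateral triangle, r = s/(2√3) where s is the side.
r = 6.76/(2√3) = 6.76/3.464102 = 1.951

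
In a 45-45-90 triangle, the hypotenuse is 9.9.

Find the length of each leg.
In a 45-45-90 triangle, hypotenuse = leg·√2  →  leg = hypotenuse/√2
leg = 9.9/√2 = 7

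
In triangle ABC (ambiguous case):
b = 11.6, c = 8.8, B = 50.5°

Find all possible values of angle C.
sin(C)/c = sin(B)/b  →  sin(C) = c·sin(B)/b = 8.8·sin(50.5°)/11.6 = 0.585370
C₁ = arcsin(0.585370) = 35.83°,  C₂ = 180° - C₁ = 144.17°
Check C₂: A = 180° - 50.5° - 144.17° = -14.67° ≤ 0, rejected
C = 35.83° (one solution)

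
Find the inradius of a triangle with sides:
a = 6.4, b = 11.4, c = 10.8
s = (a+b+c)/2 = (6.4+11.4+10.8)/2 = 14.3
Area = √(s(s-a)(s-b)(s-c)) = √(14.3·7.9·2.9·3.5) = 33.8622
r = Area/s = 33.8622/14.3 = 2.368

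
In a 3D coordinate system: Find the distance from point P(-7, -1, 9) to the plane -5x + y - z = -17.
d = |(-5)(-7) + 1(-1) + (-1)(9) - (-17)| / √((-5)² + 1² + (-1)²) = 42/√27 = 8.083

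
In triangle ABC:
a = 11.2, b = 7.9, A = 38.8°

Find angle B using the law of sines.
sin(B)/b = sin(A)/a
sin(B) = b·sin(A)/a = 7.9·sin(38.8°)/11.2 = 0.441979
B = arcsin(0.441979) = 26.23°  (b ≤ a, so B ≤ A and the acute solution is unique)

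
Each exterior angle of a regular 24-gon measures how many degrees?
Exterior angle of a regular n-gon = 360/n
Exterior angle = 360/24
Exterior angle = 15 degrees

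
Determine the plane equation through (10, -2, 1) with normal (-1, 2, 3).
d = n·P = (-1)(10) + (2)(-2) + (3)(1) = -11
Plane: -x + 2y + 3z = -11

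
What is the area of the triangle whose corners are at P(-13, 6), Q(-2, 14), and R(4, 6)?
Using the coordinate formula: Area = (1/2)|x₁(y₂-y₃) + x₂(y₃-y₁) + x₃(y₁-y₂)|
Area = (1/2)|(-13)(14-6) + (-2)(6-6) + 4(6-14)|
Area = (1/2)|(-13)*8 + (-2)*0 + 4*(-8)|
Area = (1/2)|(-104) + 0 + (-32)|
Area = (1/2)*136 = 68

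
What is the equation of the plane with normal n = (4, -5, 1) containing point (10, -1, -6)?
d = n·P = (4)(10) + (-5)(-1) + (1)(-6) = 39
Plane: 4x - 5y + z = 39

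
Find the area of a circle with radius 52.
Area = pi * r²
Area = pi * 52²
Area = pi * 2704
Area = 8494.87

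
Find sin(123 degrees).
sin(123 degrees) = 0.8387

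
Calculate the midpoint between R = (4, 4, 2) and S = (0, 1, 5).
Midpoint = ((4+0)/2, (4+1)/2, (2+5)/2) = (2, 2.5, 3.5)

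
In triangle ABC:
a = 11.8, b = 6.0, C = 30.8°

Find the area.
Using A = ½ab·sin(C):
A = ½·11.8·6.0·sin(30.8°) = ½·70.8·0.512043 = 18.13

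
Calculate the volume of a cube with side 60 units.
Volume = s³
Volume = 60³
Volume = 216000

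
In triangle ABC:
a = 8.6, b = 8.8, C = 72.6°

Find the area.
Using A = ½ab·sin(C):
A = ½·8.6·8.8·sin(72.6°) = ½·75.68·0.954240 = 36.11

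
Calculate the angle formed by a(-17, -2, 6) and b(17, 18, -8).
a·b = -373, |a|² = 329, |b|² = 677
cos θ = -373/√222733 ≈ -0.7903
θ ≈ 142.2°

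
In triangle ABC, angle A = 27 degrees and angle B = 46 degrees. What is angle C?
Sum of angles in a triangle = 180 degrees
Third angle = 180 - 27 - 46
Third angle = 107 degrees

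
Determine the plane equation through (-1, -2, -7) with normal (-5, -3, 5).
d = n·P = (-5)(-1) + (-3)(-2) + (5)(-7) = -24
Plane: -5x - 3y + 5z = -24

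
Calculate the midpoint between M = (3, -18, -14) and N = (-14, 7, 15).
Midpoint = ((3-14)/2, (-18+7)/2, (-14+15)/2) = (-5.5, -5.5, 0.5)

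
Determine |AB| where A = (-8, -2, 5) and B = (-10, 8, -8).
d = √[(-2)² + (10)² + (-13)²] = √273 = 16.52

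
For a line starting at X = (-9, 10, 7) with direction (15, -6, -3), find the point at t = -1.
P(-1) = (-9 + 15(-1), 10 + (-6)(-1), 7 + (-3)(-1)) = (-24, 16, 10)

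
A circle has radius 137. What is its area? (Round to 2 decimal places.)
Area = pi * r²
Area = pi * 137²
Area = pi * 18769
Area = 58964.55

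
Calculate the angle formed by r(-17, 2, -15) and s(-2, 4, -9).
r·s = 177, |r|² = 518, |s|² = 101
cos θ = 177/√52318 ≈ 0.7738
θ ≈ 39.3°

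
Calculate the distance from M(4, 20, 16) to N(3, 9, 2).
d = √[(-1)² + (-11)² + (-14)²] = √318 = 17.83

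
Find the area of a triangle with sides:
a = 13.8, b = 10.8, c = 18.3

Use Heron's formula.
s = (a+b+c)/2 = (13.8+10.8+18.3)/2 = 21.45
A = √(s(s-a)(s-b)(s-c)) = √(21.45·7.65·10.65·3.15)
A = √5504.89 = 74.19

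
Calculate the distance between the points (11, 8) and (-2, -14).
Using the distance formula: d = sqrt((x₂-x₁)² + (y₂-y₁)²)
dx = (-2) - 11 = -13
dy = (-14) - 8 = -22
d = sqrt((-13)² + (-22)²) = sqrt(169 + 484) = sqrt(653) = 25.55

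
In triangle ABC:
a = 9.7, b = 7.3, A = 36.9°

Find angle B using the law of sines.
sin(B)/b = sin(A)/a
sin(B) = b·sin(A)/a = 7.3·sin(36.9°)/9.7 = 0.451863
B = arcsin(0.451863) = 26.86°  (b ≤ a, so B ≤ A and the acute solution is unique)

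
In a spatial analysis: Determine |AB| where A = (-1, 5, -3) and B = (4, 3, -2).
d = √[(5)² + (-2)² + (1)²] = √30 = 5.477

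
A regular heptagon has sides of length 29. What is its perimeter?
Perimeter = number of sides * side length
Perimeter = 7 * 29
Perimeter = 203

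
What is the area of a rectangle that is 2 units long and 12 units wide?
Area = length * width
Area = 2 * 12
Area = 24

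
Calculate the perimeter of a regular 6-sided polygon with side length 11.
Perimeter = number of sides * side length
Perimeter = 6 * 11
Perimeter = 66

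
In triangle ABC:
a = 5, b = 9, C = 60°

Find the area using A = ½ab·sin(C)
A = ½·5·9·sin(60°) = ½·45·0.866025 = 19.49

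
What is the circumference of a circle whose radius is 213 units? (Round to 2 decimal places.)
Circumference = 2 * pi * r
Circumference = 2 * pi * 213
Circumference = 1338.32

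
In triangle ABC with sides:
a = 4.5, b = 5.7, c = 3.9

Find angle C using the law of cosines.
cos(C) = (a² + b² - c²)/(2ab)
cos(C) = (4.5² + 5.7² - 3.9²)/(2·4.5·5.7) = 37.53/51.3 = 0.731579
C = arccos(0.731579) = 42.98°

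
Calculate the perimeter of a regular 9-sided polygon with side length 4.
Perimeter = number of sides * side length
Perimeter = 9 * 4
Perimeter = 36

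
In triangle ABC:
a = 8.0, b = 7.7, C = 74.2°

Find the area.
Using A = ½ab·sin(C):
A = ½·8.0·7.7·sin(74.2°) = ½·61.6·0.962218 = 29.64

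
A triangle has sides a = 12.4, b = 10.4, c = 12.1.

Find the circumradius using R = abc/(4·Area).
s = (a+b+c)/2 = 17.45
Area = √(s(s-a)(s-b)(s-c)) = √(17.45·5.05·7.05·5.35) = 57.6521
R = abc/(4·Area) = (12.4·10.4·12.1)/(4·57.6521) = 1560.416/230.6084 = 6.767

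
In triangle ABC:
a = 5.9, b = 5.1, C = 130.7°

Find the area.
Using A = ½ab·sin(C):
A = ½·5.9·5.1·sin(130.7°) = ½·30.09·0.758134 = 11.41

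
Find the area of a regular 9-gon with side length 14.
For a regular 9-gon with side length s = 14:
Apothem a = s / (2*tan(pi/9)) = 14 / (2*tan(pi/9)) ≈ 19.23234
Perimeter P = 9 * 14 = 126
Area = (1/2) * P * a = (1/2) * 126 * 19.23234 = 1211.64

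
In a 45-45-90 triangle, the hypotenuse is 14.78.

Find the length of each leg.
In a 45-45-90 triangle, hypotenuse = leg·√2  →  leg = hypotenuse/√2
leg = 14.78/√2 = 10.45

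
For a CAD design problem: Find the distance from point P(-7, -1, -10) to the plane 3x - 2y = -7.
d = |3(-7) + (-2)(-1) + 0(-10) - (-7)| / √(3² + (-2)² + 0²) = 12/√13 = 3.328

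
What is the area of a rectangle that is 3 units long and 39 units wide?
Area = length * width
Area = 3 * 39
Area = 117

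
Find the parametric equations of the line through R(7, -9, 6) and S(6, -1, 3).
Direction vector d = S - R = (-1, 8, -3)
x = 7 - t, y = -9 + 8t, z = 6 - 3t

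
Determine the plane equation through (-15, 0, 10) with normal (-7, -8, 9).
d = n·P = (-7)(-15) + (-8)(0) + (9)(10) = 195
Plane: -7x - 8y + 9z = 195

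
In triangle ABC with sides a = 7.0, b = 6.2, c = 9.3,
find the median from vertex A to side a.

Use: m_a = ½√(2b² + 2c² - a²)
m_a = ½√(2·6.2² + 2·9.3² - 7.0²)
m_a = ½√(76.88 + 172.98 - 49) = ½√200.86 = 7.086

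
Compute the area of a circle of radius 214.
Area = pi * r²
Area = pi * 214²
Area = pi * 45796
Area = 143872.38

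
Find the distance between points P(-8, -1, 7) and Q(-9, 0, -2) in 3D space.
d = √[(-1)² + (1)² + (-9)²] = √83 = 9.11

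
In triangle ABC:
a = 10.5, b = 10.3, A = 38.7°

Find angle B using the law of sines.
sin(B)/b = sin(A)/a
sin(B) = b·sin(A)/a = 10.3·sin(38.7°)/10.5 = 0.613333
B = arcsin(0.613333) = 37.83°  (b ≤ a, so B ≤ A and the acute solution is unique)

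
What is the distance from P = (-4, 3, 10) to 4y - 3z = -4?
d = |0(-4) + 4(3) + (-3)(10) - (-4)| / √(0² + 4² + (-3)²) = 14/√25 = 2.8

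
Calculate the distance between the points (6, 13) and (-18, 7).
Using the distance formula: d = sqrt((x₂-x₁)² + (y₂-y₁)²)
dx = (-18) - 6 = -24
dy = 7 - 13 = -6
d = sqrt((-24)² + (-6)²) = sqrt(576 + 36) = sqrt(612) = 24.74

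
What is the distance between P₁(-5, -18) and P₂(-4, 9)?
Using the distance formula: d = sqrt((x₂-x₁)² + (y₂-y₁)²)
dx = (-4) - (-5) = 1
dy = 9 - (-18) = 27
d = sqrt(1² + 27²) = sqrt(1 + 729) = sqrt(730) = 27.02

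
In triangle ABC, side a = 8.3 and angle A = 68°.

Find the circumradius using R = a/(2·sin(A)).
R = a/(2·sin(A)) = 8.3/(2·sin(68°))
R = 8.3/(2·0.927184) = 8.3/1.854368 = 4.476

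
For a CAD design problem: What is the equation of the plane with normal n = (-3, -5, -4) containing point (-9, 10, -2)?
d = n·P = (-3)(-9) + (-5)(10) + (-4)(-2) = -15
Plane: -3x - 5y - 4z = -15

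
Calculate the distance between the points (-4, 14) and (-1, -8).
Using the distance formula: d = sqrt((x₂-x₁)² + (y₂-y₁)²)
dx = (-1) - (-4) = 3
dy = (-8) - 14 = -22
d = sqrt(3² + (-22)²) = sqrt(9 + 484) = sqrt(493) = 22.20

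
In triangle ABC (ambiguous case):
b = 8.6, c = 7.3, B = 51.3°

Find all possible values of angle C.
sin(C)/c = sin(B)/b  →  sin(C) = c·sin(B)/b = 7.3·sin(51.3°)/8.6 = 0.662458
C₁ = arcsin(0.662458) = 41.49°,  C₂ = 180° - C₁ = 138.51°
Check C₂: A = 180° - 51.3° - 138.51° = -9.81° ≤ 0, rejected
C = 41.49° (one solution)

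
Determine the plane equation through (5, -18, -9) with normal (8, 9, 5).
d = n·P = (8)(5) + (9)(-18) + (5)(-9) = -167
Plane: 8x + 9y + 5z = -167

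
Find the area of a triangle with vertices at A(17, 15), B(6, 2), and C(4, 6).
Using the coordinate formula: Area = (1/2)|x₁(y₂-y₃) + x₂(y₃-y₁) + x₃(y₁-y₂)|
Area = (1/2)|17(2-6) + 6(6-15) + 4(15-2)|
Area = (1/2)|17*(-4) + 6*(-9) + 4*13|
Area = (1/2)|(-68) + (-54) + 52|
Area = (1/2)*70 = 35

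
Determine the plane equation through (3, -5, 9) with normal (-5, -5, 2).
d = n·P = (-5)(3) + (-5)(-5) + (2)(9) = 28
Plane: -5x - 5y + 2z = 28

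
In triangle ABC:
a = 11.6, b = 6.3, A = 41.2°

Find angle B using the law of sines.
sin(B)/b = sin(A)/a
sin(B) = b·sin(A)/a = 6.3·sin(41.2°)/11.6 = 0.357737
B = arcsin(0.357737) = 20.96°  (b ≤ a, so B ≤ A and the acute solution is unique)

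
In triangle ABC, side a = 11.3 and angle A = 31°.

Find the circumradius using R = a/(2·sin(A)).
R = a/(2·sin(A)) = 11.3/(2·sin(31°))
R = 11.3/(2·0.515038) = 11.3/1.030076 = 10.97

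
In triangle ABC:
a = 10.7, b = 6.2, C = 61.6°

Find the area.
Using A = ½ab·sin(C):
A = ½·10.7·6.2·sin(61.6°) = ½·66.34·0.879649 = 29.18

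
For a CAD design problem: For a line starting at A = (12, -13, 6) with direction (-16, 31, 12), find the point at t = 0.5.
P(0.5) = (12 + (-16)(0.5), -13 + 31(0.5), 6 + 12(0.5)) = (4, 2.5, 12)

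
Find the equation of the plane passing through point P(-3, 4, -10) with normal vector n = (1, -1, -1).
d = n·P = (1)(-3) + (-1)(4) + (-1)(-10) = 3
Plane: x - y - z = 3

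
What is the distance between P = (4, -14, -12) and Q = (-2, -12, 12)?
d = √[(-6)² + (2)² + (24)²] = √616 = 24.82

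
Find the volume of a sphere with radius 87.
Volume = (4/3) * pi * r³
Volume = (4/3) * pi * 87³
Volume = (4/3) * pi * 658503
Volume = 2758330.92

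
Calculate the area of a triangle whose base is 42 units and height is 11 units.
Area = (1/2) * base * height
Area = (1/2) * 42 * 11
Area = 231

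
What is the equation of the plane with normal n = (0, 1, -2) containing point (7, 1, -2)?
d = n·P = (0)(7) + (1)(1) + (-2)(-2) = 5
Plane: y - 2z = 5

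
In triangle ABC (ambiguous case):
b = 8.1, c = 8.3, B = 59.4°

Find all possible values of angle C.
sin(C)/c = sin(B)/b  →  sin(C) = c·sin(B)/b = 8.3·sin(59.4°)/8.1 = 0.881995
C₁ = arcsin(0.881995) = 61.88°,  C₂ = 180° - C₁ = 118.12°
Check C₂: A = 180° - 59.4° - 118.12° = 2.48° > 0 ✓
C = 61.88° or C = 118.12° (two solutions)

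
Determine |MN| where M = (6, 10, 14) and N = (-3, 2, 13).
d = √[(-9)² + (-8)² + (-1)²] = √146 = 12.08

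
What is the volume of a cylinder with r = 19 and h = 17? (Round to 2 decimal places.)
Volume = pi * r² * h
Volume = pi * 19² * 17
Volume = pi * 361 * 17
Volume = pi * 6137
Volume = 19279.95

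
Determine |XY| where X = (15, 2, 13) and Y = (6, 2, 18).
d = √[(-9)² + (0)² + (5)²] = √106 = 10.3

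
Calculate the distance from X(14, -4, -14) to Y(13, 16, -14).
d = √[(-1)² + (20)² + (0)²] = √401 = 20.02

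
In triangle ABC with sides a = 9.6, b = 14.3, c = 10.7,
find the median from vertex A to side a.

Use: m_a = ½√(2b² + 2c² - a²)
m_a = ½√(2·14.3² + 2·10.7² - 9.6²)
m_a = ½√(408.98 + 228.98 - 92.16) = ½√545.8 = 11.68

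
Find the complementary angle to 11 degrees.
Complementary angles sum to 90 degrees.
Other angle = 90 - 11
Other angle = 79 degrees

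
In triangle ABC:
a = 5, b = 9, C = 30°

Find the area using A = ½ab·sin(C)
A = ½·5·9·sin(30°) = ½·45·0.500000 = 11.25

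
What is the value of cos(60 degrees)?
cos(60 degrees) = 1/2
Decimal approximation: 0.5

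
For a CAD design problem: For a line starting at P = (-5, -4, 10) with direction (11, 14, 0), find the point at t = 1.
P(1) = (-5 + 11(1), -4 + 14(1), 10 + 0(1)) = (6, 10, 10)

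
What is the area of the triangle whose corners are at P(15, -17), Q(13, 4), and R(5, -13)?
Using the coordinate formula: Area = (1/2)|x₁(y₂-y₃) + x₂(y₃-y₁) + x₃(y₁-y₂)|
Area = (1/2)|15(4-(-13)) + 13((-13)-(-17)) + 5((-17)-4)|
Area = (1/2)|15*17 + 13*4 + 5*(-21)|
Area = (1/2)|255 + 52 + (-105)|
Area = (1/2)*202 = 101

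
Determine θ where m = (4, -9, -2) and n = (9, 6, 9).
m·n = -36, |m|² = 101, |n|² = 198
cos θ = -36/√19998 ≈ -0.2546
θ ≈ 104.7°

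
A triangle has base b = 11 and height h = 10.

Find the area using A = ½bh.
A = ½·11·10 = 55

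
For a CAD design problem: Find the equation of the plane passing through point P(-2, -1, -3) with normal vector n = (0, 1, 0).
d = n·P = (0)(-2) + (1)(-1) + (0)(-3) = -1
Plane: y = -1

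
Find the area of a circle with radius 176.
Area = pi * r²
Area = pi * 176²
Area = pi * 30976
Area = 97313.97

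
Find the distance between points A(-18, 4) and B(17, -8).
Using the distance formula: d = sqrt((x₂-x₁)² + (y₂-y₁)²)
dx = 17 - (-18) = 35
dy = (-8) - 4 = -12
d = sqrt(35² + (-12)²) = sqrt(1225 + 144) = sqrt(1369) = 37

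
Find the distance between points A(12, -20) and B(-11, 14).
Using the distance formula: d = sqrt((x₂-x₁)² + (y₂-y₁)²)
dx = (-11) - 12 = -23
dy = 14 - (-20) = 34
d = sqrt((-23)² + 34²) = sqrt(529 + 1156) = sqrt(1685) = 41.05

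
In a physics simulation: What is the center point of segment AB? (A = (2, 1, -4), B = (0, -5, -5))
Midpoint = ((2+0)/2, (1-5)/2, (-4-5)/2) = (1, -2, -4.5)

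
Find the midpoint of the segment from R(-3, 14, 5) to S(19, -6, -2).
Midpoint = ((-3+19)/2, (14-6)/2, (5-2)/2) = (8, 4, 1.5)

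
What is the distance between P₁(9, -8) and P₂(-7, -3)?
Using the distance formula: d = sqrt((x₂-x₁)² + (y₂-y₁)²)
dx = (-7) - 9 = -16
dy = (-3) - (-8) = 5
d = sqrt((-16)² + 5²) = sqrt(256 + 25) = sqrt(281) = 16.76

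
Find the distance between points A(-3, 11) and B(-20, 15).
Using the distance formula: d = sqrt((x₂-x₁)² + (y₂-y₁)²)
dx = (-20) - (-3) = -17
dy = 15 - 11 = 4
d = sqrt((-17)² + 4²) = sqrt(289 + 16) = sqrt(305) = 17.46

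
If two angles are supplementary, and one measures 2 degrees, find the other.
Supplementary angles sum to 180 degrees.
Other angle = 180 - 2
Other angle = 178 degrees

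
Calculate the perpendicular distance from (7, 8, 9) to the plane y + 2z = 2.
d = |0(7) + 1(8) + 2(9) - (2)| / √(0² + 1² + 2²) = 24/√5 = 10.73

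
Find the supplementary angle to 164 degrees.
Supplementary angles sum to 180 degrees.
Other angle = 180 - 164
Other angle = 16 degrees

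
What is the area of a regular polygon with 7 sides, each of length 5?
For a regular 7-gon with side length s = 5:
Apothem a = s / (2*tan(pi/7)) = 5 / (2*tan(pi/7)) ≈ 5.1913
Perimeter P = 7 * 5 = 35
Area = (1/2) * P * a = (1/2) * 35 * 5.1913 = 90.85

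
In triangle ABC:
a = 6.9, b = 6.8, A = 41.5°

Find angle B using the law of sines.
sin(B)/b = sin(A)/a
sin(B) = b·sin(A)/a = 6.8·sin(41.5°)/6.9 = 0.653017
B = arcsin(0.653017) = 40.77°  (b ≤ a, so B ≤ A and the acute solution is unique)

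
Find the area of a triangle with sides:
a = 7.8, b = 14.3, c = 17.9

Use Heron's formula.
s = (a+b+c)/2 = (7.8+14.3+17.9)/2 = 20
A = √(s(s-a)(s-b)(s-c)) = √(20·12.2·5.7·2.1)
A = √2920.68 = 54.04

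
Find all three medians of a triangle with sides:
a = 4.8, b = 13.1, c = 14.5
Using m_x = ½√(2y² + 2z² - x²):
m_a = ½√(2·13.1² + 2·14.5² - 4.8²) = ½√740.68 = 13.61
m_b = ½√(2·4.8² + 2·14.5² - 13.1²) = ½√294.97 = 8.587
m_c = ½√(2·4.8² + 2·13.1² - 14.5²) = ½√179.05 = 6.69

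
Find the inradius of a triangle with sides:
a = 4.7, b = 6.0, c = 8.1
s = (a+b+c)/2 = (4.7+6.0+8.1)/2 = 9.4
Area = √(s(s-a)(s-b)(s-c)) = √(9.4·4.7·3.4·1.3) = 13.9741
r = Area/s = 13.9741/9.4 = 1.487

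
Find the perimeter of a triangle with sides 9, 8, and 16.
Perimeter = sum of all sides
Perimeter = 9 + 8 + 16
Perimeter = 33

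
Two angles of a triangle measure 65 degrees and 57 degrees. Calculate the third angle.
Sum of angles in a triangle = 180 degrees
Third angle = 180 - 65 - 57
Third angle = 58 degrees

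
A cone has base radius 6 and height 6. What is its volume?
Volume = (1/3) * pi * r² * h
Volume = (1/3) * pi * 6² * 6
Volume = (1/3) * pi * 36 * 6
Volume = (1/3) * pi * 216
Volume = 226.19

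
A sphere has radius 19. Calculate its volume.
Volume = (4/3) * pi * r³
Volume = (4/3) * pi * 19³
Volume = (4/3) * pi * 6859
Volume = 28730.91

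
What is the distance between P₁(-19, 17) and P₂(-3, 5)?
Using the distance formula: d = sqrt((x₂-x₁)² + (y₂-y₁)²)
dx = (-3) - (-19) = 16
dy = 5 - 17 = -12
d = sqrt(16² + (-12)²) = sqrt(256 + 144) = sqrt(400) = 20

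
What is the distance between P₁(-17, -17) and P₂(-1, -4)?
Using the distance formula: d = sqrt((x₂-x₁)² + (y₂-y₁)²)
dx = (-1) - (-17) = 16
dy = (-4) - (-17) = 13
d = sqrt(16² + 13²) = sqrt(256 + 169) = sqrt(425) = 20.62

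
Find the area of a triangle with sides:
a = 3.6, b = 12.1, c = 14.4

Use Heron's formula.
s = (a+b+c)/2 = (3.6+12.1+14.4)/2 = 15.05
A = √(s(s-a)(s-b)(s-c)) = √(15.05·11.45·2.95·0.65)
A = √330.428 = 18.18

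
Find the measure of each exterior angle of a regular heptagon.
Exterior angle of a regular n-gon = 360/n
Exterior angle = 360/7
Exterior angle = 51.43 degrees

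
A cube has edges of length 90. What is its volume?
Volume = s³
Volume = 90³
Volume = 729000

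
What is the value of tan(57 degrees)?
tan(57 degrees) = 1.5399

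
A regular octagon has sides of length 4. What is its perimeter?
Perimeter = number of sides * side length
Perimeter = 8 * 4
Perimeter = 32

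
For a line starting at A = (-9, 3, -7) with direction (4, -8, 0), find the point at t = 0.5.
P(0.5) = (-9 + 4(0.5), 3 + (-8)(0.5), -7 + 0(0.5)) = (-7, -1, -7)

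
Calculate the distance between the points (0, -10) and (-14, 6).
Using the distance formula: d = sqrt((x₂-x₁)² + (y₂-y₁)²)
dx = (-14) - 0 = -14
dy = 6 - (-10) = 16
d = sqrt((-14)² + 16²) = sqrt(196 + 256) = sqrt(452) = 21.26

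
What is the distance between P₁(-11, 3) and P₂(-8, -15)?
Using the distance formula: d = sqrt((x₂-x₁)² + (y₂-y₁)²)
dx = (-8) - (-11) = 3
dy = (-15) - 3 = -18
d = sqrt(3² + (-18)²) = sqrt(9 + 324) = sqrt(333) = 18.25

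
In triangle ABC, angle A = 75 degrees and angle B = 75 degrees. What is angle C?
Sum of angles in a triangle = 180 degrees
Third angle = 180 - 75 - 75
Third angle = 30 degrees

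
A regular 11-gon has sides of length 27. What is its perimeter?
Perimeter = number of sides * side length
Perimeter = 11 * 27
Perimeter = 297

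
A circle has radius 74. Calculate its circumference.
Circumference = 2 * pi * r
Circumference = 2 * pi * 74
Circumference = 464.96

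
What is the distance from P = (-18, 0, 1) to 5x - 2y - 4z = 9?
d = |5(-18) + (-2)(0) + (-4)(1) - (9)| / √(5² + (-2)² + (-4)²) = 103/√45 = 15.35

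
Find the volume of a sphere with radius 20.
Volume = (4/3) * pi * r³
Volume = (4/3) * pi * 20³
Volume = (4/3) * pi * 8000
Volume = 33510.32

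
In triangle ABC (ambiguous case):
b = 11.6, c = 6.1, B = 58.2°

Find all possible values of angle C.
sin(C)/c = sin(B)/b  →  sin(C) = c·sin(B)/b = 6.1·sin(58.2°)/11.6 = 0.446926
C₁ = arcsin(0.446926) = 26.55°,  C₂ = 180° - C₁ = 153.45°
Check C₂: A = 180° - 58.2° - 153.45° = -31.65° ≤ 0, rejected
C = 26.55° (one solution)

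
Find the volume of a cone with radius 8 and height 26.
Volume = (1/3) * pi * r² * h
Volume = (1/3) * pi * 8² * 26
Volume = (1/3) * pi * 64 * 26
Volume = (1/3) * pi * 1664
Volume = 1742.54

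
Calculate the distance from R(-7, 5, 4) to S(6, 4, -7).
d = √[(13)² + (-1)² + (-11)²] = √291 = 17.06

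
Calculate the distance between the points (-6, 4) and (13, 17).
Using the distance formula: d = sqrt((x₂-x₁)² + (y₂-y₁)²)
dx = 13 - (-6) = 19
dy = 17 - 4 = 13
d = sqrt(19² + 13²) = sqrt(361 + 169) = sqrt(530) = 23.02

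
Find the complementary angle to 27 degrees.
Complementary angles sum to 90 degrees.
Other angle = 90 - 27
Other angle = 63 degrees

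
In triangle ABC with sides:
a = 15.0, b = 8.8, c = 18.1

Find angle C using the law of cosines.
cos(C) = (a² + b² - c²)/(2ab)
cos(C) = (15.0² + 8.8² - 18.1²)/(2·15.0·8.8) = -25.17/264 = -0.095341
C = arccos(-0.095341) = 95.47°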